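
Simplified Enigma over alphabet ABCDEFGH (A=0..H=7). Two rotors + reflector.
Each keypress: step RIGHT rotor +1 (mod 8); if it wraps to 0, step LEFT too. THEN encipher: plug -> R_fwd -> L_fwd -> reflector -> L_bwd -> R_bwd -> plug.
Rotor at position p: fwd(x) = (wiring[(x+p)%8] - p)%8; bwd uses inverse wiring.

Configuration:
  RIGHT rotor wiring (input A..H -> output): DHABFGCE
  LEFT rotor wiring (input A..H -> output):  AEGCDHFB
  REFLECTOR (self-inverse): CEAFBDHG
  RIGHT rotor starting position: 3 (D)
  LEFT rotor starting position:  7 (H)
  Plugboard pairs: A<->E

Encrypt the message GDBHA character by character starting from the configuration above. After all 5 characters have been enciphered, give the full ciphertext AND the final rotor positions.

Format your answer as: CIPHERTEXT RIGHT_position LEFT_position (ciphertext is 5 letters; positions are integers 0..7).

Answer: BHHGG 0 0

Derivation:
Char 1 ('G'): step: R->4, L=7; G->plug->G->R->E->L->D->refl->F->L'->C->R'->B->plug->B
Char 2 ('D'): step: R->5, L=7; D->plug->D->R->G->L->A->refl->C->L'->A->R'->H->plug->H
Char 3 ('B'): step: R->6, L=7; B->plug->B->R->G->L->A->refl->C->L'->A->R'->H->plug->H
Char 4 ('H'): step: R->7, L=7; H->plug->H->R->D->L->H->refl->G->L'->H->R'->G->plug->G
Char 5 ('A'): step: R->0, L->0 (L advanced); A->plug->E->R->F->L->H->refl->G->L'->C->R'->G->plug->G
Final: ciphertext=BHHGG, RIGHT=0, LEFT=0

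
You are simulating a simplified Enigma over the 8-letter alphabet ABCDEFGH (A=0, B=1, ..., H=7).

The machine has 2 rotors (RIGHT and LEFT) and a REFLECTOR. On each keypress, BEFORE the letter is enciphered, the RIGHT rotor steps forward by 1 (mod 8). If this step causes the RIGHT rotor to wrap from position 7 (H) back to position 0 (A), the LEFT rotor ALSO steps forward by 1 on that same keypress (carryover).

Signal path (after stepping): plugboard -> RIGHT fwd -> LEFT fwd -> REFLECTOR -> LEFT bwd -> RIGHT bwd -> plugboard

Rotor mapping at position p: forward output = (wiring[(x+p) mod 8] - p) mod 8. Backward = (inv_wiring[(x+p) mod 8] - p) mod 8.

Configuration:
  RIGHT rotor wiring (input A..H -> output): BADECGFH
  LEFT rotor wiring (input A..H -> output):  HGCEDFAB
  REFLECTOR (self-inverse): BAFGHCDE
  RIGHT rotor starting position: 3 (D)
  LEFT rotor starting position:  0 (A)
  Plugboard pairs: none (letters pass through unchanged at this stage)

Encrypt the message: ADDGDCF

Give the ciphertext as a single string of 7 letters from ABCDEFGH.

Char 1 ('A'): step: R->4, L=0; A->plug->A->R->G->L->A->refl->B->L'->H->R'->G->plug->G
Char 2 ('D'): step: R->5, L=0; D->plug->D->R->E->L->D->refl->G->L'->B->R'->A->plug->A
Char 3 ('D'): step: R->6, L=0; D->plug->D->R->C->L->C->refl->F->L'->F->R'->E->plug->E
Char 4 ('G'): step: R->7, L=0; G->plug->G->R->H->L->B->refl->A->L'->G->R'->H->plug->H
Char 5 ('D'): step: R->0, L->1 (L advanced); D->plug->D->R->E->L->E->refl->H->L'->F->R'->G->plug->G
Char 6 ('C'): step: R->1, L=1; C->plug->C->R->D->L->C->refl->F->L'->A->R'->H->plug->H
Char 7 ('F'): step: R->2, L=1; F->plug->F->R->F->L->H->refl->E->L'->E->R'->D->plug->D

Answer: GAEHGHD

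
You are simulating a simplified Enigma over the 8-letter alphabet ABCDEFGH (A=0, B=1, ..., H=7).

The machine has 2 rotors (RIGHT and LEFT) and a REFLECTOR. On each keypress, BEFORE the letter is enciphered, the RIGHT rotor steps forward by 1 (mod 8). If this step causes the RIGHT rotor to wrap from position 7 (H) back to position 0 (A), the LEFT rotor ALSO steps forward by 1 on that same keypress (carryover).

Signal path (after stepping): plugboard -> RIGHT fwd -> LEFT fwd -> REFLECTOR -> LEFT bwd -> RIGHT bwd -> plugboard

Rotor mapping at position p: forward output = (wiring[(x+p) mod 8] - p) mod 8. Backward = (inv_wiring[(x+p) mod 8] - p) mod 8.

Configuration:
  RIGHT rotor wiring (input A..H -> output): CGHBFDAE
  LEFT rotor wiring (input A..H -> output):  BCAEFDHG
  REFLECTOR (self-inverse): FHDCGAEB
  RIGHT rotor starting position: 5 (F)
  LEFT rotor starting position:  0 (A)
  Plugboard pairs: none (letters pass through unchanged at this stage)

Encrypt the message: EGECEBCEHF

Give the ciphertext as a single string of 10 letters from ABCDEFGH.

Answer: HEFHBHFHFC

Derivation:
Char 1 ('E'): step: R->6, L=0; E->plug->E->R->B->L->C->refl->D->L'->F->R'->H->plug->H
Char 2 ('G'): step: R->7, L=0; G->plug->G->R->E->L->F->refl->A->L'->C->R'->E->plug->E
Char 3 ('E'): step: R->0, L->1 (L advanced); E->plug->E->R->F->L->G->refl->E->L'->D->R'->F->plug->F
Char 4 ('C'): step: R->1, L=1; C->plug->C->R->A->L->B->refl->H->L'->B->R'->H->plug->H
Char 5 ('E'): step: R->2, L=1; E->plug->E->R->G->L->F->refl->A->L'->H->R'->B->plug->B
Char 6 ('B'): step: R->3, L=1; B->plug->B->R->C->L->D->refl->C->L'->E->R'->H->plug->H
Char 7 ('C'): step: R->4, L=1; C->plug->C->R->E->L->C->refl->D->L'->C->R'->F->plug->F
Char 8 ('E'): step: R->5, L=1; E->plug->E->R->B->L->H->refl->B->L'->A->R'->H->plug->H
Char 9 ('H'): step: R->6, L=1; H->plug->H->R->F->L->G->refl->E->L'->D->R'->F->plug->F
Char 10 ('F'): step: R->7, L=1; F->plug->F->R->G->L->F->refl->A->L'->H->R'->C->plug->C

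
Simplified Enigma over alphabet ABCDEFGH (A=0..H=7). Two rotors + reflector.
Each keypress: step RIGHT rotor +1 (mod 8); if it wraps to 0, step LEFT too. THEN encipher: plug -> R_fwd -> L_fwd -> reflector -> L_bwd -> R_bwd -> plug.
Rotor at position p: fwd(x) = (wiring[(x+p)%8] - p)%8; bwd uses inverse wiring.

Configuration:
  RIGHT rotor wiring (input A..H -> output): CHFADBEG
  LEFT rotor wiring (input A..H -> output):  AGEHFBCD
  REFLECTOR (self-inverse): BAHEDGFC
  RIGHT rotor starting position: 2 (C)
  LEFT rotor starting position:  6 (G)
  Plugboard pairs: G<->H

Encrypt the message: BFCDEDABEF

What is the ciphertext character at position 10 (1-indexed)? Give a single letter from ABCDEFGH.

Char 1 ('B'): step: R->3, L=6; B->plug->B->R->A->L->E->refl->D->L'->H->R'->F->plug->F
Char 2 ('F'): step: R->4, L=6; F->plug->F->R->D->L->A->refl->B->L'->F->R'->B->plug->B
Char 3 ('C'): step: R->5, L=6; C->plug->C->R->B->L->F->refl->G->L'->E->R'->A->plug->A
Char 4 ('D'): step: R->6, L=6; D->plug->D->R->B->L->F->refl->G->L'->E->R'->C->plug->C
Char 5 ('E'): step: R->7, L=6; E->plug->E->R->B->L->F->refl->G->L'->E->R'->F->plug->F
Char 6 ('D'): step: R->0, L->7 (L advanced); D->plug->D->R->A->L->E->refl->D->L'->H->R'->B->plug->B
Char 7 ('A'): step: R->1, L=7; A->plug->A->R->G->L->C->refl->H->L'->C->R'->D->plug->D
Char 8 ('B'): step: R->2, L=7; B->plug->B->R->G->L->C->refl->H->L'->C->R'->E->plug->E
Char 9 ('E'): step: R->3, L=7; E->plug->E->R->D->L->F->refl->G->L'->F->R'->A->plug->A
Char 10 ('F'): step: R->4, L=7; F->plug->F->R->D->L->F->refl->G->L'->F->R'->B->plug->B

B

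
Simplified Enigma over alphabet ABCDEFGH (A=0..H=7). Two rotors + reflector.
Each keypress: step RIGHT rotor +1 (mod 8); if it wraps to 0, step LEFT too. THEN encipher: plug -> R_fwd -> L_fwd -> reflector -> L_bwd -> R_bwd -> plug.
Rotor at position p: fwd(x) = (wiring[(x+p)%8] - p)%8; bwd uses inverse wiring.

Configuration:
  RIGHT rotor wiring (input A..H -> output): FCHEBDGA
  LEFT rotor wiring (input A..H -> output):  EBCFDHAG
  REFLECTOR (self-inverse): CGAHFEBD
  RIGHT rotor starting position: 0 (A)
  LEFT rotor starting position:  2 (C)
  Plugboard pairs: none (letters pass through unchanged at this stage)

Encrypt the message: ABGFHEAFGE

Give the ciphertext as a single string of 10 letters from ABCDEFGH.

Answer: GEAHFCHBHC

Derivation:
Char 1 ('A'): step: R->1, L=2; A->plug->A->R->B->L->D->refl->H->L'->H->R'->G->plug->G
Char 2 ('B'): step: R->2, L=2; B->plug->B->R->C->L->B->refl->G->L'->E->R'->E->plug->E
Char 3 ('G'): step: R->3, L=2; G->plug->G->R->H->L->H->refl->D->L'->B->R'->A->plug->A
Char 4 ('F'): step: R->4, L=2; F->plug->F->R->G->L->C->refl->A->L'->A->R'->H->plug->H
Char 5 ('H'): step: R->5, L=2; H->plug->H->R->E->L->G->refl->B->L'->C->R'->F->plug->F
Char 6 ('E'): step: R->6, L=2; E->plug->E->R->B->L->D->refl->H->L'->H->R'->C->plug->C
Char 7 ('A'): step: R->7, L=2; A->plug->A->R->B->L->D->refl->H->L'->H->R'->H->plug->H
Char 8 ('F'): step: R->0, L->3 (L advanced); F->plug->F->R->D->L->F->refl->E->L'->C->R'->B->plug->B
Char 9 ('G'): step: R->1, L=3; G->plug->G->R->H->L->H->refl->D->L'->E->R'->H->plug->H
Char 10 ('E'): step: R->2, L=3; E->plug->E->R->E->L->D->refl->H->L'->H->R'->C->plug->C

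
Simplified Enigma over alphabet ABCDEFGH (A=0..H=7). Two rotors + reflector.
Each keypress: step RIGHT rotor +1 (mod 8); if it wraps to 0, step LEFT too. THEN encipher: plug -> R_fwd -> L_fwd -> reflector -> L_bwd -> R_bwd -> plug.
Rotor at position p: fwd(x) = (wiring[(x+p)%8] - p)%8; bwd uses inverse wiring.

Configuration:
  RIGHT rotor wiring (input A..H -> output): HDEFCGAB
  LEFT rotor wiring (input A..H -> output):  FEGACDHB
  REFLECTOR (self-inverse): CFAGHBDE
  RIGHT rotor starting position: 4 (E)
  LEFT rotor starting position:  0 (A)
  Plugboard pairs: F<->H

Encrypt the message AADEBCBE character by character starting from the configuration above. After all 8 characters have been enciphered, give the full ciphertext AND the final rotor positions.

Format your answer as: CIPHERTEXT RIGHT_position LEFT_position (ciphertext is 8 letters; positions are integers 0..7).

Answer: EDAADGAF 4 1

Derivation:
Char 1 ('A'): step: R->5, L=0; A->plug->A->R->B->L->E->refl->H->L'->G->R'->E->plug->E
Char 2 ('A'): step: R->6, L=0; A->plug->A->R->C->L->G->refl->D->L'->F->R'->D->plug->D
Char 3 ('D'): step: R->7, L=0; D->plug->D->R->F->L->D->refl->G->L'->C->R'->A->plug->A
Char 4 ('E'): step: R->0, L->1 (L advanced); E->plug->E->R->C->L->H->refl->E->L'->H->R'->A->plug->A
Char 5 ('B'): step: R->1, L=1; B->plug->B->R->D->L->B->refl->F->L'->B->R'->D->plug->D
Char 6 ('C'): step: R->2, L=1; C->plug->C->R->A->L->D->refl->G->L'->F->R'->G->plug->G
Char 7 ('B'): step: R->3, L=1; B->plug->B->R->H->L->E->refl->H->L'->C->R'->A->plug->A
Char 8 ('E'): step: R->4, L=1; E->plug->E->R->D->L->B->refl->F->L'->B->R'->H->plug->F
Final: ciphertext=EDAADGAF, RIGHT=4, LEFT=1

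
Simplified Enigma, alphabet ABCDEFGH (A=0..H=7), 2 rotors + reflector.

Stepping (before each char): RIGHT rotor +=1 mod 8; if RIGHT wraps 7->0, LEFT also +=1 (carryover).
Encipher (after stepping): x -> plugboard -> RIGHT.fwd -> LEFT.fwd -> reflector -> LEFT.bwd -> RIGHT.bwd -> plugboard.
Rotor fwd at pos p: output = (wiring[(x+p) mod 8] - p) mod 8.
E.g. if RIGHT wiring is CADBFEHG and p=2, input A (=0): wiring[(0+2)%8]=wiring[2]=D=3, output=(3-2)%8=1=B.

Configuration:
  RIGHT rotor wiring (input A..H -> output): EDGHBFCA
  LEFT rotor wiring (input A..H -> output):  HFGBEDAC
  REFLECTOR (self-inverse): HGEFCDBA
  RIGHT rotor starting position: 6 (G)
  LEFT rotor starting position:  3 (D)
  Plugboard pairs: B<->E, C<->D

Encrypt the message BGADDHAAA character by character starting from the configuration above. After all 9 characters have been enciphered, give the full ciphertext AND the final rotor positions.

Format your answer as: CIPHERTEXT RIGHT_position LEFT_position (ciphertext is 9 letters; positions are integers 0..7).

Answer: ADDAEAFHB 7 4

Derivation:
Char 1 ('B'): step: R->7, L=3; B->plug->E->R->A->L->G->refl->B->L'->B->R'->A->plug->A
Char 2 ('G'): step: R->0, L->4 (L advanced); G->plug->G->R->C->L->E->refl->C->L'->G->R'->C->plug->D
Char 3 ('A'): step: R->1, L=4; A->plug->A->R->C->L->E->refl->C->L'->G->R'->C->plug->D
Char 4 ('D'): step: R->2, L=4; D->plug->C->R->H->L->F->refl->D->L'->E->R'->A->plug->A
Char 5 ('D'): step: R->3, L=4; D->plug->C->R->C->L->E->refl->C->L'->G->R'->B->plug->E
Char 6 ('H'): step: R->4, L=4; H->plug->H->R->D->L->G->refl->B->L'->F->R'->A->plug->A
Char 7 ('A'): step: R->5, L=4; A->plug->A->R->A->L->A->refl->H->L'->B->R'->F->plug->F
Char 8 ('A'): step: R->6, L=4; A->plug->A->R->E->L->D->refl->F->L'->H->R'->H->plug->H
Char 9 ('A'): step: R->7, L=4; A->plug->A->R->B->L->H->refl->A->L'->A->R'->E->plug->B
Final: ciphertext=ADDAEAFHB, RIGHT=7, LEFT=4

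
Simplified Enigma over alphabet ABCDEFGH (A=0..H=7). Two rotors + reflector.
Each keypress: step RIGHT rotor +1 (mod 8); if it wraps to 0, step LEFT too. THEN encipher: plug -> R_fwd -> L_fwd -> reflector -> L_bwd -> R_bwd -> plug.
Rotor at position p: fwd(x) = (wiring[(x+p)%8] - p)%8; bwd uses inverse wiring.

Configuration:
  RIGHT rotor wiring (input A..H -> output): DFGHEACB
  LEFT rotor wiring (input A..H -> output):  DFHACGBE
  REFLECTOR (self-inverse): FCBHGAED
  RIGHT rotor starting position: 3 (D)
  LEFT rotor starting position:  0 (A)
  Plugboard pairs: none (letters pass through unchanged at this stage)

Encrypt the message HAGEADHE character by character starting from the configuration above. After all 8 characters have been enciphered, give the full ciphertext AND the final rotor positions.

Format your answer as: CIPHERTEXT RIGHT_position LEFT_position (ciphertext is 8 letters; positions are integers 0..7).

Answer: FFAADEFG 3 1

Derivation:
Char 1 ('H'): step: R->4, L=0; H->plug->H->R->D->L->A->refl->F->L'->B->R'->F->plug->F
Char 2 ('A'): step: R->5, L=0; A->plug->A->R->D->L->A->refl->F->L'->B->R'->F->plug->F
Char 3 ('G'): step: R->6, L=0; G->plug->G->R->G->L->B->refl->C->L'->E->R'->A->plug->A
Char 4 ('E'): step: R->7, L=0; E->plug->E->R->A->L->D->refl->H->L'->C->R'->A->plug->A
Char 5 ('A'): step: R->0, L->1 (L advanced); A->plug->A->R->D->L->B->refl->C->L'->H->R'->D->plug->D
Char 6 ('D'): step: R->1, L=1; D->plug->D->R->D->L->B->refl->C->L'->H->R'->E->plug->E
Char 7 ('H'): step: R->2, L=1; H->plug->H->R->D->L->B->refl->C->L'->H->R'->F->plug->F
Char 8 ('E'): step: R->3, L=1; E->plug->E->R->G->L->D->refl->H->L'->C->R'->G->plug->G
Final: ciphertext=FFAADEFG, RIGHT=3, LEFT=1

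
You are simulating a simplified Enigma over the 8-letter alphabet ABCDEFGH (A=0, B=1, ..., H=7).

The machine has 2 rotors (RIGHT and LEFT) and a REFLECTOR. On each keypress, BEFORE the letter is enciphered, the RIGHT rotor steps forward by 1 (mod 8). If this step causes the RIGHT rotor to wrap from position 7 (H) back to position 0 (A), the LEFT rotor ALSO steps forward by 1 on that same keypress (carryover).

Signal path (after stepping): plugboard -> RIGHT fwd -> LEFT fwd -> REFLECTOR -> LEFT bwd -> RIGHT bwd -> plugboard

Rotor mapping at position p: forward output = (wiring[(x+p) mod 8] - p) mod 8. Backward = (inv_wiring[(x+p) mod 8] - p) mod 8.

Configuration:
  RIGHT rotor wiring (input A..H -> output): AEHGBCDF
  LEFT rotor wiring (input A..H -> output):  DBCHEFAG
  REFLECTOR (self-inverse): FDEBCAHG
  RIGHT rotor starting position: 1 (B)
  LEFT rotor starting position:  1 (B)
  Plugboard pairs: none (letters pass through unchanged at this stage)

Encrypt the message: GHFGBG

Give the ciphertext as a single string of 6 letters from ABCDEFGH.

Answer: DCBDHB

Derivation:
Char 1 ('G'): step: R->2, L=1; G->plug->G->R->G->L->F->refl->A->L'->A->R'->D->plug->D
Char 2 ('H'): step: R->3, L=1; H->plug->H->R->E->L->E->refl->C->L'->H->R'->C->plug->C
Char 3 ('F'): step: R->4, L=1; F->plug->F->R->A->L->A->refl->F->L'->G->R'->B->plug->B
Char 4 ('G'): step: R->5, L=1; G->plug->G->R->B->L->B->refl->D->L'->D->R'->D->plug->D
Char 5 ('B'): step: R->6, L=1; B->plug->B->R->H->L->C->refl->E->L'->E->R'->H->plug->H
Char 6 ('G'): step: R->7, L=1; G->plug->G->R->D->L->D->refl->B->L'->B->R'->B->plug->B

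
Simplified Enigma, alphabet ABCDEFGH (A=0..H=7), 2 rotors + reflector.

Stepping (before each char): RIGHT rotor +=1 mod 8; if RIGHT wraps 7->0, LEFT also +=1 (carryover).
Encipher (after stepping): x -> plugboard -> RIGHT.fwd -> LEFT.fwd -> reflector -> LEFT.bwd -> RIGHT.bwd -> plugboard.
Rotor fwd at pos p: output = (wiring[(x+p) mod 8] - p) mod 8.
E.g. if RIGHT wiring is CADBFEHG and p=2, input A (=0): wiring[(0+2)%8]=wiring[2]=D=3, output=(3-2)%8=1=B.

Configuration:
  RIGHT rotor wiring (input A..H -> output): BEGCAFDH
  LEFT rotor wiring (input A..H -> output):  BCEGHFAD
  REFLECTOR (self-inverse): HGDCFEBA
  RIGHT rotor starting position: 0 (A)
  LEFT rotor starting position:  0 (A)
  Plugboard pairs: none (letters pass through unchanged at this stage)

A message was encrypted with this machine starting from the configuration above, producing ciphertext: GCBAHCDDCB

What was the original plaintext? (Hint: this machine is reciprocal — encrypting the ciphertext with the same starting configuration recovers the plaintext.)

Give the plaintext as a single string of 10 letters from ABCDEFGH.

Char 1 ('G'): step: R->1, L=0; G->plug->G->R->G->L->A->refl->H->L'->E->R'->E->plug->E
Char 2 ('C'): step: R->2, L=0; C->plug->C->R->G->L->A->refl->H->L'->E->R'->A->plug->A
Char 3 ('B'): step: R->3, L=0; B->plug->B->R->F->L->F->refl->E->L'->C->R'->C->plug->C
Char 4 ('A'): step: R->4, L=0; A->plug->A->R->E->L->H->refl->A->L'->G->R'->H->plug->H
Char 5 ('H'): step: R->5, L=0; H->plug->H->R->D->L->G->refl->B->L'->A->R'->A->plug->A
Char 6 ('C'): step: R->6, L=0; C->plug->C->R->D->L->G->refl->B->L'->A->R'->E->plug->E
Char 7 ('D'): step: R->7, L=0; D->plug->D->R->H->L->D->refl->C->L'->B->R'->F->plug->F
Char 8 ('D'): step: R->0, L->1 (L advanced); D->plug->D->R->C->L->F->refl->E->L'->E->R'->B->plug->B
Char 9 ('C'): step: R->1, L=1; C->plug->C->R->B->L->D->refl->C->L'->G->R'->G->plug->G
Char 10 ('B'): step: R->2, L=1; B->plug->B->R->A->L->B->refl->G->L'->D->R'->D->plug->D

Answer: EACHAEFBGD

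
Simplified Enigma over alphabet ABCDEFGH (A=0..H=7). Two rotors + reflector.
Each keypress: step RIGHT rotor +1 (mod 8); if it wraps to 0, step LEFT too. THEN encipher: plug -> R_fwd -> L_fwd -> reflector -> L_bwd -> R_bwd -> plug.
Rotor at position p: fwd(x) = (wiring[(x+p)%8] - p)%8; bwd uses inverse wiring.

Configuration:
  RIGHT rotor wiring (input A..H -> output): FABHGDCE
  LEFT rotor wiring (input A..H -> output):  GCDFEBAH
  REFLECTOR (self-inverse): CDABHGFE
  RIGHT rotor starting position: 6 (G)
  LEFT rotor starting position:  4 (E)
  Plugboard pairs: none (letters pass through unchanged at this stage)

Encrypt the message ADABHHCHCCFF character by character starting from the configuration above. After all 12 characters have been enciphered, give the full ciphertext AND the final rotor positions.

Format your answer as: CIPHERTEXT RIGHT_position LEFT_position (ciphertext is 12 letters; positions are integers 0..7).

Char 1 ('A'): step: R->7, L=4; A->plug->A->R->F->L->G->refl->F->L'->B->R'->C->plug->C
Char 2 ('D'): step: R->0, L->5 (L advanced); D->plug->D->R->H->L->H->refl->E->L'->A->R'->B->plug->B
Char 3 ('A'): step: R->1, L=5; A->plug->A->R->H->L->H->refl->E->L'->A->R'->B->plug->B
Char 4 ('B'): step: R->2, L=5; B->plug->B->R->F->L->G->refl->F->L'->E->R'->C->plug->C
Char 5 ('H'): step: R->3, L=5; H->plug->H->R->G->L->A->refl->C->L'->C->R'->F->plug->F
Char 6 ('H'): step: R->4, L=5; H->plug->H->R->D->L->B->refl->D->L'->B->R'->E->plug->E
Char 7 ('C'): step: R->5, L=5; C->plug->C->R->H->L->H->refl->E->L'->A->R'->D->plug->D
Char 8 ('H'): step: R->6, L=5; H->plug->H->R->F->L->G->refl->F->L'->E->R'->A->plug->A
Char 9 ('C'): step: R->7, L=5; C->plug->C->R->B->L->D->refl->B->L'->D->R'->H->plug->H
Char 10 ('C'): step: R->0, L->6 (L advanced); C->plug->C->R->B->L->B->refl->D->L'->H->R'->D->plug->D
Char 11 ('F'): step: R->1, L=6; F->plug->F->R->B->L->B->refl->D->L'->H->R'->A->plug->A
Char 12 ('F'): step: R->2, L=6; F->plug->F->R->C->L->A->refl->C->L'->A->R'->E->plug->E
Final: ciphertext=CBBCFEDAHDAE, RIGHT=2, LEFT=6

Answer: CBBCFEDAHDAE 2 6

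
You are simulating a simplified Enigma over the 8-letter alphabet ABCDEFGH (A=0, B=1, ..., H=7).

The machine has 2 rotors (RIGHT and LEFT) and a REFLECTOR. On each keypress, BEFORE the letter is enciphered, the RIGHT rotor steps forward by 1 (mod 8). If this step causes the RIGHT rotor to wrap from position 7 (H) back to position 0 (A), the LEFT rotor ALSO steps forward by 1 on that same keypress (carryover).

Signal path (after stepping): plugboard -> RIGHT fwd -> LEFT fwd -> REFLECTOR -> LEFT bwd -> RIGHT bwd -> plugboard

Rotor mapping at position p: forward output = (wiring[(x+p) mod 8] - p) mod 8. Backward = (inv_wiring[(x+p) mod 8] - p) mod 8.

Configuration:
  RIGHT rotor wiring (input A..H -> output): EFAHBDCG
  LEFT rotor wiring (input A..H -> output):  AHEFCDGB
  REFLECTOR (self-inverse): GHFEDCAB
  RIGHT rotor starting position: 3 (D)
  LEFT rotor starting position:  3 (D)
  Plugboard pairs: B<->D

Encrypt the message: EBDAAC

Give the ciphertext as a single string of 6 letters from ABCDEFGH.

Char 1 ('E'): step: R->4, L=3; E->plug->E->R->A->L->C->refl->F->L'->F->R'->A->plug->A
Char 2 ('B'): step: R->5, L=3; B->plug->D->R->H->L->B->refl->H->L'->B->R'->C->plug->C
Char 3 ('D'): step: R->6, L=3; D->plug->B->R->A->L->C->refl->F->L'->F->R'->H->plug->H
Char 4 ('A'): step: R->7, L=3; A->plug->A->R->H->L->B->refl->H->L'->B->R'->D->plug->B
Char 5 ('A'): step: R->0, L->4 (L advanced); A->plug->A->R->E->L->E->refl->D->L'->F->R'->B->plug->D
Char 6 ('C'): step: R->1, L=4; C->plug->C->R->G->L->A->refl->G->L'->A->R'->D->plug->B

Answer: ACHBDB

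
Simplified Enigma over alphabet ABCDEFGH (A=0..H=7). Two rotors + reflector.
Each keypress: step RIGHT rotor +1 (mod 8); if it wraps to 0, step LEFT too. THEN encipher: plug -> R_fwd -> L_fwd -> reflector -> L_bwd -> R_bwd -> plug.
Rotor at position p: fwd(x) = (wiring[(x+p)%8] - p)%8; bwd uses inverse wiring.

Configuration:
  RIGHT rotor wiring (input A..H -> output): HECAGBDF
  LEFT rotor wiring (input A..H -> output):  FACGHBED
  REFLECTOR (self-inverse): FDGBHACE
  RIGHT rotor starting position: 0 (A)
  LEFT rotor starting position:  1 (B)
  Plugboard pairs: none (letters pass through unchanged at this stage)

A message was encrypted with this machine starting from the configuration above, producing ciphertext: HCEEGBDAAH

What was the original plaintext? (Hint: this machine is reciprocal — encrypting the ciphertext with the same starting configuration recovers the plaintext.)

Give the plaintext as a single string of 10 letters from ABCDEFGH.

Answer: AHFGBGABBA

Derivation:
Char 1 ('H'): step: R->1, L=1; H->plug->H->R->G->L->C->refl->G->L'->D->R'->A->plug->A
Char 2 ('C'): step: R->2, L=1; C->plug->C->R->E->L->A->refl->F->L'->C->R'->H->plug->H
Char 3 ('E'): step: R->3, L=1; E->plug->E->R->C->L->F->refl->A->L'->E->R'->F->plug->F
Char 4 ('E'): step: R->4, L=1; E->plug->E->R->D->L->G->refl->C->L'->G->R'->G->plug->G
Char 5 ('G'): step: R->5, L=1; G->plug->G->R->D->L->G->refl->C->L'->G->R'->B->plug->B
Char 6 ('B'): step: R->6, L=1; B->plug->B->R->H->L->E->refl->H->L'->A->R'->G->plug->G
Char 7 ('D'): step: R->7, L=1; D->plug->D->R->D->L->G->refl->C->L'->G->R'->A->plug->A
Char 8 ('A'): step: R->0, L->2 (L advanced); A->plug->A->R->H->L->G->refl->C->L'->E->R'->B->plug->B
Char 9 ('A'): step: R->1, L=2; A->plug->A->R->D->L->H->refl->E->L'->B->R'->B->plug->B
Char 10 ('H'): step: R->2, L=2; H->plug->H->R->C->L->F->refl->A->L'->A->R'->A->plug->A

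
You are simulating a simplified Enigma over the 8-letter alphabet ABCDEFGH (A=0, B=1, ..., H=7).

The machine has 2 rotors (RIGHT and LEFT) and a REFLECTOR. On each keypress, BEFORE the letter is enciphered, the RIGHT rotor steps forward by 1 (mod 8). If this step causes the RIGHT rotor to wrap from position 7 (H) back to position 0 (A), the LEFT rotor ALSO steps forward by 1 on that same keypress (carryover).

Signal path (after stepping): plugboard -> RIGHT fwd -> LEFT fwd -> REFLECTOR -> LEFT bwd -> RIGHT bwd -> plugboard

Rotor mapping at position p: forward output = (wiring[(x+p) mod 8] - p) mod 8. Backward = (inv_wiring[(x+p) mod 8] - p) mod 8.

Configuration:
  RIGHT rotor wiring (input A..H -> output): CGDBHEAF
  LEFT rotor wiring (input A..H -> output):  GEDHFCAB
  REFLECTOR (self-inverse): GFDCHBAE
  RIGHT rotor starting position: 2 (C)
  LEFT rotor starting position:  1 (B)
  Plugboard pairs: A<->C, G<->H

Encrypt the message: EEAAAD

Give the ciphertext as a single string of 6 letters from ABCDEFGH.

Answer: CFEBDH

Derivation:
Char 1 ('E'): step: R->3, L=1; E->plug->E->R->C->L->G->refl->A->L'->G->R'->A->plug->C
Char 2 ('E'): step: R->4, L=1; E->plug->E->R->G->L->A->refl->G->L'->C->R'->F->plug->F
Char 3 ('A'): step: R->5, L=1; A->plug->C->R->A->L->D->refl->C->L'->B->R'->E->plug->E
Char 4 ('A'): step: R->6, L=1; A->plug->C->R->E->L->B->refl->F->L'->H->R'->B->plug->B
Char 5 ('A'): step: R->7, L=1; A->plug->C->R->H->L->F->refl->B->L'->E->R'->D->plug->D
Char 6 ('D'): step: R->0, L->2 (L advanced); D->plug->D->R->B->L->F->refl->B->L'->A->R'->G->plug->H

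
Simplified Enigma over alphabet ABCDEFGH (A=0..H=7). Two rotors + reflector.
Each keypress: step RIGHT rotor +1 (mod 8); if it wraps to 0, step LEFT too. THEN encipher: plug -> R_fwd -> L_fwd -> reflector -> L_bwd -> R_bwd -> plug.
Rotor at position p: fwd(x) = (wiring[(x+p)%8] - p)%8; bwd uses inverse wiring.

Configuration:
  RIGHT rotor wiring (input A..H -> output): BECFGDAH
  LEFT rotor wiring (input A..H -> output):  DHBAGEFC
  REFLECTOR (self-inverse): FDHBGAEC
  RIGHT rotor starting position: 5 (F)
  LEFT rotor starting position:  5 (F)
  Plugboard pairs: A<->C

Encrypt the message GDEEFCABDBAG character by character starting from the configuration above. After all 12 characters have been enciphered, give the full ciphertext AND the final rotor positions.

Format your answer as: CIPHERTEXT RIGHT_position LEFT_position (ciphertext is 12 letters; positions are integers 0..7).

Answer: EAAGCFDDCEEE 1 7

Derivation:
Char 1 ('G'): step: R->6, L=5; G->plug->G->R->A->L->H->refl->C->L'->E->R'->E->plug->E
Char 2 ('D'): step: R->7, L=5; D->plug->D->R->D->L->G->refl->E->L'->F->R'->C->plug->A
Char 3 ('E'): step: R->0, L->6 (L advanced); E->plug->E->R->G->L->A->refl->F->L'->C->R'->C->plug->A
Char 4 ('E'): step: R->1, L=6; E->plug->E->R->C->L->F->refl->A->L'->G->R'->G->plug->G
Char 5 ('F'): step: R->2, L=6; F->plug->F->R->F->L->C->refl->H->L'->A->R'->A->plug->C
Char 6 ('C'): step: R->3, L=6; C->plug->A->R->C->L->F->refl->A->L'->G->R'->F->plug->F
Char 7 ('A'): step: R->4, L=6; A->plug->C->R->E->L->D->refl->B->L'->D->R'->D->plug->D
Char 8 ('B'): step: R->5, L=6; B->plug->B->R->D->L->B->refl->D->L'->E->R'->D->plug->D
Char 9 ('D'): step: R->6, L=6; D->plug->D->R->G->L->A->refl->F->L'->C->R'->A->plug->C
Char 10 ('B'): step: R->7, L=6; B->plug->B->R->C->L->F->refl->A->L'->G->R'->E->plug->E
Char 11 ('A'): step: R->0, L->7 (L advanced); A->plug->C->R->C->L->A->refl->F->L'->G->R'->E->plug->E
Char 12 ('G'): step: R->1, L=7; G->plug->G->R->G->L->F->refl->A->L'->C->R'->E->plug->E
Final: ciphertext=EAAGCFDDCEEE, RIGHT=1, LEFT=7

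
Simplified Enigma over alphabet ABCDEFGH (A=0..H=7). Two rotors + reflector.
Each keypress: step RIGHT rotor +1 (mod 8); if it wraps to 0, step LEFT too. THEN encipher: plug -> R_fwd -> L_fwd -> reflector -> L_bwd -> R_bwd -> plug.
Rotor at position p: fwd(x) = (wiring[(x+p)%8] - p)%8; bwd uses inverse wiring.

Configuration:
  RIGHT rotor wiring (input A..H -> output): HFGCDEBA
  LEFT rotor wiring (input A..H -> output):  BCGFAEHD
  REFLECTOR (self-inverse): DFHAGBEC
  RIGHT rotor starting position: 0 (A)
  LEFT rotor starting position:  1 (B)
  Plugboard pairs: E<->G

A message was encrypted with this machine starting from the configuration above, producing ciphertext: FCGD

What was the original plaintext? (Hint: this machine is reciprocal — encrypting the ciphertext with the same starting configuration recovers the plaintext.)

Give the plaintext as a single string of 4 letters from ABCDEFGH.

Char 1 ('F'): step: R->1, L=1; F->plug->F->R->A->L->B->refl->F->L'->B->R'->C->plug->C
Char 2 ('C'): step: R->2, L=1; C->plug->C->R->B->L->F->refl->B->L'->A->R'->B->plug->B
Char 3 ('G'): step: R->3, L=1; G->plug->E->R->F->L->G->refl->E->L'->C->R'->G->plug->E
Char 4 ('D'): step: R->4, L=1; D->plug->D->R->E->L->D->refl->A->L'->H->R'->A->plug->A

Answer: CBEA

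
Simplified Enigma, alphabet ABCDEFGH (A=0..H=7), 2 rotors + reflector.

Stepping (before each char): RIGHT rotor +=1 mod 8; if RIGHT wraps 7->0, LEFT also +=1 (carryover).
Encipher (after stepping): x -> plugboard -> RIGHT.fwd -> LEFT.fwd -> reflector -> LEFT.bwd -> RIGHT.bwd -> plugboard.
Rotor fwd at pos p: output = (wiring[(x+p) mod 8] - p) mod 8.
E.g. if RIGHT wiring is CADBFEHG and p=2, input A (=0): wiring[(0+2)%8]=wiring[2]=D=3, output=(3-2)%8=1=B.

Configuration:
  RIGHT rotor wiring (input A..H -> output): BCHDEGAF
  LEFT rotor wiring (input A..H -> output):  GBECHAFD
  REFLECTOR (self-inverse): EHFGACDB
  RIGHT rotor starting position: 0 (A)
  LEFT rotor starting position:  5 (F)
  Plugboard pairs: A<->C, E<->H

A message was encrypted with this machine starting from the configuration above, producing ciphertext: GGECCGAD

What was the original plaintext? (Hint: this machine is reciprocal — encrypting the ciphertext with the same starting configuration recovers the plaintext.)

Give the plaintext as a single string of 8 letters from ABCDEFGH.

Char 1 ('G'): step: R->1, L=5; G->plug->G->R->E->L->E->refl->A->L'->B->R'->A->plug->C
Char 2 ('G'): step: R->2, L=5; G->plug->G->R->H->L->C->refl->F->L'->G->R'->E->plug->H
Char 3 ('E'): step: R->3, L=5; E->plug->H->R->E->L->E->refl->A->L'->B->R'->B->plug->B
Char 4 ('C'): step: R->4, L=5; C->plug->A->R->A->L->D->refl->G->L'->C->R'->B->plug->B
Char 5 ('C'): step: R->5, L=5; C->plug->A->R->B->L->A->refl->E->L'->E->R'->D->plug->D
Char 6 ('G'): step: R->6, L=5; G->plug->G->R->G->L->F->refl->C->L'->H->R'->B->plug->B
Char 7 ('A'): step: R->7, L=5; A->plug->C->R->D->L->B->refl->H->L'->F->R'->F->plug->F
Char 8 ('D'): step: R->0, L->6 (L advanced); D->plug->D->R->D->L->D->refl->G->L'->E->R'->E->plug->H

Answer: CHBBDBFH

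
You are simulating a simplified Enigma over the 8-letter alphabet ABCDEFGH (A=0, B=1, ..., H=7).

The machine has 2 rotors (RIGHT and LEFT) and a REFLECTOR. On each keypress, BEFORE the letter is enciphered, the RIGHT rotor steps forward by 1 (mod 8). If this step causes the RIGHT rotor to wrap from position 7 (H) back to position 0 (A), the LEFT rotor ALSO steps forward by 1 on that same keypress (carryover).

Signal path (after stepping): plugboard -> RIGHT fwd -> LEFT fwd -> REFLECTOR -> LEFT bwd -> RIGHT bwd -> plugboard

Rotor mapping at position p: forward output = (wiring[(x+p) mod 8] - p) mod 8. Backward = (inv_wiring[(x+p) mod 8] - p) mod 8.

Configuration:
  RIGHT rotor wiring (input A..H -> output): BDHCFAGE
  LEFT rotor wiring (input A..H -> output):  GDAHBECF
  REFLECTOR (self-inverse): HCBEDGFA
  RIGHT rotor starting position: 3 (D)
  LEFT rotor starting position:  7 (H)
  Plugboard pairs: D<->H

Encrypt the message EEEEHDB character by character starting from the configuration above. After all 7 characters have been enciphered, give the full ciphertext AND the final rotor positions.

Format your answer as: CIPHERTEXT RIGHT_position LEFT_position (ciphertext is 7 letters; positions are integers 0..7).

Answer: GDFABEG 2 0

Derivation:
Char 1 ('E'): step: R->4, L=7; E->plug->E->R->F->L->C->refl->B->L'->D->R'->G->plug->G
Char 2 ('E'): step: R->5, L=7; E->plug->E->R->G->L->F->refl->G->L'->A->R'->H->plug->D
Char 3 ('E'): step: R->6, L=7; E->plug->E->R->B->L->H->refl->A->L'->E->R'->F->plug->F
Char 4 ('E'): step: R->7, L=7; E->plug->E->R->D->L->B->refl->C->L'->F->R'->A->plug->A
Char 5 ('H'): step: R->0, L->0 (L advanced); H->plug->D->R->C->L->A->refl->H->L'->D->R'->B->plug->B
Char 6 ('D'): step: R->1, L=0; D->plug->H->R->A->L->G->refl->F->L'->H->R'->E->plug->E
Char 7 ('B'): step: R->2, L=0; B->plug->B->R->A->L->G->refl->F->L'->H->R'->G->plug->G
Final: ciphertext=GDFABEG, RIGHT=2, LEFT=0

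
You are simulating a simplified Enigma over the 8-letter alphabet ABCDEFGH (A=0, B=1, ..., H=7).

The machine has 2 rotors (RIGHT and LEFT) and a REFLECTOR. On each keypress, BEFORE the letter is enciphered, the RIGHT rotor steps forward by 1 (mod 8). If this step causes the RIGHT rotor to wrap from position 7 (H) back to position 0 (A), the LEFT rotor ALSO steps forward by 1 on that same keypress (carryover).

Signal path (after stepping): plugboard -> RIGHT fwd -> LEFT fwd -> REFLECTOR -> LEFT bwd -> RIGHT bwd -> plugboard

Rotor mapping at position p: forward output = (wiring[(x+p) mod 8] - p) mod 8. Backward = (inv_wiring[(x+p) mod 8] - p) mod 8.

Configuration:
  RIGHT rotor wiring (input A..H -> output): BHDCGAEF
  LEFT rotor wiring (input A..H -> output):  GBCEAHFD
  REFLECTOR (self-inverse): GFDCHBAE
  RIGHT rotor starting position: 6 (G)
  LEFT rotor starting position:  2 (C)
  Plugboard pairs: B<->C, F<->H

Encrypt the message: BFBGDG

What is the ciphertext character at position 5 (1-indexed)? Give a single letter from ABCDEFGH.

Char 1 ('B'): step: R->7, L=2; B->plug->C->R->A->L->A->refl->G->L'->C->R'->B->plug->C
Char 2 ('F'): step: R->0, L->3 (L advanced); F->plug->H->R->F->L->D->refl->C->L'->D->R'->C->plug->B
Char 3 ('B'): step: R->1, L=3; B->plug->C->R->B->L->F->refl->B->L'->A->R'->H->plug->F
Char 4 ('G'): step: R->2, L=3; G->plug->G->R->H->L->H->refl->E->L'->C->R'->E->plug->E
Char 5 ('D'): step: R->3, L=3; D->plug->D->R->B->L->F->refl->B->L'->A->R'->H->plug->F

F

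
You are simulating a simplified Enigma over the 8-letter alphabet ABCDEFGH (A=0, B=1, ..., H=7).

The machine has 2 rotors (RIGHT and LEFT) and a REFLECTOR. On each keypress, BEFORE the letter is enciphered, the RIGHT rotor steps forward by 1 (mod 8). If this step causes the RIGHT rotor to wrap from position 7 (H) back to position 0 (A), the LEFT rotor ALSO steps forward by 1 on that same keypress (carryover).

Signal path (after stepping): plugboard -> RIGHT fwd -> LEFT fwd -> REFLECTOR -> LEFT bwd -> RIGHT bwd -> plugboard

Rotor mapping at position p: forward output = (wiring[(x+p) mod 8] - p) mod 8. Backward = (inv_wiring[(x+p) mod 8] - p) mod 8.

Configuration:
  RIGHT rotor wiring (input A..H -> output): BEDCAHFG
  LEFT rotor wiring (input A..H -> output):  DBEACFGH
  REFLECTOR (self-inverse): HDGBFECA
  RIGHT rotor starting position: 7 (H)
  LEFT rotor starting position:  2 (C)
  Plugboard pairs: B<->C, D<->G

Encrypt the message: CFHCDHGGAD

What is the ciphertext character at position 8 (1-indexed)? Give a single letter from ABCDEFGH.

Char 1 ('C'): step: R->0, L->3 (L advanced); C->plug->B->R->E->L->E->refl->F->L'->A->R'->E->plug->E
Char 2 ('F'): step: R->1, L=3; F->plug->F->R->E->L->E->refl->F->L'->A->R'->H->plug->H
Char 3 ('H'): step: R->2, L=3; H->plug->H->R->C->L->C->refl->G->L'->G->R'->C->plug->B
Char 4 ('C'): step: R->3, L=3; C->plug->B->R->F->L->A->refl->H->L'->B->R'->G->plug->D
Char 5 ('D'): step: R->4, L=3; D->plug->G->R->H->L->B->refl->D->L'->D->R'->B->plug->C
Char 6 ('H'): step: R->5, L=3; H->plug->H->R->D->L->D->refl->B->L'->H->R'->E->plug->E
Char 7 ('G'): step: R->6, L=3; G->plug->D->R->G->L->G->refl->C->L'->C->R'->G->plug->D
Char 8 ('G'): step: R->7, L=3; G->plug->D->R->E->L->E->refl->F->L'->A->R'->G->plug->D

D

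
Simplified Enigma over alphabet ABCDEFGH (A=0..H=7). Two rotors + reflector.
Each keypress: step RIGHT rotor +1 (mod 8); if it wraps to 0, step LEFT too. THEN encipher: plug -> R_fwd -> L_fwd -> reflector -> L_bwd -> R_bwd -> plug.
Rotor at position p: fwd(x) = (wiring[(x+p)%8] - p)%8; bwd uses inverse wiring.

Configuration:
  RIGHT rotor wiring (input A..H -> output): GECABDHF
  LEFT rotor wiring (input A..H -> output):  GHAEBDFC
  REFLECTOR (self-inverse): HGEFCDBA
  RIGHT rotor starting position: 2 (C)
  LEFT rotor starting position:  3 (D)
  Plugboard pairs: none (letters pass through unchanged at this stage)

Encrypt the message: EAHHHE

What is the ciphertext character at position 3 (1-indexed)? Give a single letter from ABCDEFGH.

Char 1 ('E'): step: R->3, L=3; E->plug->E->R->C->L->A->refl->H->L'->E->R'->D->plug->D
Char 2 ('A'): step: R->4, L=3; A->plug->A->R->F->L->D->refl->F->L'->H->R'->B->plug->B
Char 3 ('H'): step: R->5, L=3; H->plug->H->R->E->L->H->refl->A->L'->C->R'->B->plug->B

B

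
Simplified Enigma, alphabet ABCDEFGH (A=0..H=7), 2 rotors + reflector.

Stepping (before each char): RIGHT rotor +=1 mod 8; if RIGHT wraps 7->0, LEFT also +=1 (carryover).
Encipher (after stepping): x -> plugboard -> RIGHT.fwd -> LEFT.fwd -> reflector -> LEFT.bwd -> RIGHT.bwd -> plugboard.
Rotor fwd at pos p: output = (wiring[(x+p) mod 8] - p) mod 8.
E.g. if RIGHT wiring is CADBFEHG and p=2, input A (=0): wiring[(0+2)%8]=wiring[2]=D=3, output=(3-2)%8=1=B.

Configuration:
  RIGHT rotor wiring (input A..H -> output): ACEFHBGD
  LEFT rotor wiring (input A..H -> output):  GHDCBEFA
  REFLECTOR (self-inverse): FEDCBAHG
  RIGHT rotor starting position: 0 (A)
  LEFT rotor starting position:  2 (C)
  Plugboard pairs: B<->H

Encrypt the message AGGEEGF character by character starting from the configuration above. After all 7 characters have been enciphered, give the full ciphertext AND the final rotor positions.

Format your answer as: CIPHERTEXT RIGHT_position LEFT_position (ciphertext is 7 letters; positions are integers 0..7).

Answer: BBBABFE 7 2

Derivation:
Char 1 ('A'): step: R->1, L=2; A->plug->A->R->B->L->A->refl->F->L'->H->R'->H->plug->B
Char 2 ('G'): step: R->2, L=2; G->plug->G->R->G->L->E->refl->B->L'->A->R'->H->plug->B
Char 3 ('G'): step: R->3, L=2; G->plug->G->R->H->L->F->refl->A->L'->B->R'->H->plug->B
Char 4 ('E'): step: R->4, L=2; E->plug->E->R->E->L->D->refl->C->L'->D->R'->A->plug->A
Char 5 ('E'): step: R->5, L=2; E->plug->E->R->F->L->G->refl->H->L'->C->R'->H->plug->B
Char 6 ('G'): step: R->6, L=2; G->plug->G->R->B->L->A->refl->F->L'->H->R'->F->plug->F
Char 7 ('F'): step: R->7, L=2; F->plug->F->R->A->L->B->refl->E->L'->G->R'->E->plug->E
Final: ciphertext=BBBABFE, RIGHT=7, LEFT=2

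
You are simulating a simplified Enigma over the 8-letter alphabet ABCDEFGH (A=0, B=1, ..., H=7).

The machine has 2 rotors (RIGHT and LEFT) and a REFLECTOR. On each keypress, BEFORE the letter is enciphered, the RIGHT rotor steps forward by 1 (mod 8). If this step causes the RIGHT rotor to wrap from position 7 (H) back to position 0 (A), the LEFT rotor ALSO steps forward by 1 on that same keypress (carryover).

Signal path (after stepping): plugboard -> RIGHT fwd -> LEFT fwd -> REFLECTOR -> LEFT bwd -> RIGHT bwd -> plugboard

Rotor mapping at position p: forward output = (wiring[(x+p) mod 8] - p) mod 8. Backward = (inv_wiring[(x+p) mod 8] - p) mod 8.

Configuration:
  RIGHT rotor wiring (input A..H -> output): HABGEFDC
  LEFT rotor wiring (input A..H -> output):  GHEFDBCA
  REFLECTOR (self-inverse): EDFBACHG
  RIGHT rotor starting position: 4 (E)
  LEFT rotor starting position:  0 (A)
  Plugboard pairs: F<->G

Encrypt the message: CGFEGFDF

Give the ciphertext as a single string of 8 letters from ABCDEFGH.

Answer: GCAHEEHB

Derivation:
Char 1 ('C'): step: R->5, L=0; C->plug->C->R->F->L->B->refl->D->L'->E->R'->F->plug->G
Char 2 ('G'): step: R->6, L=0; G->plug->F->R->A->L->G->refl->H->L'->B->R'->C->plug->C
Char 3 ('F'): step: R->7, L=0; F->plug->G->R->G->L->C->refl->F->L'->D->R'->A->plug->A
Char 4 ('E'): step: R->0, L->1 (L advanced); E->plug->E->R->E->L->A->refl->E->L'->C->R'->H->plug->H
Char 5 ('G'): step: R->1, L=1; G->plug->F->R->C->L->E->refl->A->L'->E->R'->E->plug->E
Char 6 ('F'): step: R->2, L=1; F->plug->G->R->F->L->B->refl->D->L'->B->R'->E->plug->E
Char 7 ('D'): step: R->3, L=1; D->plug->D->R->A->L->G->refl->H->L'->G->R'->H->plug->H
Char 8 ('F'): step: R->4, L=1; F->plug->G->R->F->L->B->refl->D->L'->B->R'->B->plug->B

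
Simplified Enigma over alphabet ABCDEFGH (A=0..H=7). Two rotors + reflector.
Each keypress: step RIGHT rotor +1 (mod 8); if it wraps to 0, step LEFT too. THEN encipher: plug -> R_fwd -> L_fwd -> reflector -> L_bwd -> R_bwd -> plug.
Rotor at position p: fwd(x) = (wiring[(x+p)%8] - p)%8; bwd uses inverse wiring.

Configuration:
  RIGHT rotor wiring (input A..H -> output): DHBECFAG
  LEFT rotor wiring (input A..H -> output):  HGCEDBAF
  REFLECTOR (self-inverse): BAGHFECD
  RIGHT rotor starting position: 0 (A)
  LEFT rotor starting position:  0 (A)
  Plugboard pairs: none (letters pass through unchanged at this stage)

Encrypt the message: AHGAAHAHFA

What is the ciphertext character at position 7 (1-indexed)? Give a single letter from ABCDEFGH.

Char 1 ('A'): step: R->1, L=0; A->plug->A->R->G->L->A->refl->B->L'->F->R'->G->plug->G
Char 2 ('H'): step: R->2, L=0; H->plug->H->R->F->L->B->refl->A->L'->G->R'->E->plug->E
Char 3 ('G'): step: R->3, L=0; G->plug->G->R->E->L->D->refl->H->L'->A->R'->F->plug->F
Char 4 ('A'): step: R->4, L=0; A->plug->A->R->G->L->A->refl->B->L'->F->R'->G->plug->G
Char 5 ('A'): step: R->5, L=0; A->plug->A->R->A->L->H->refl->D->L'->E->R'->F->plug->F
Char 6 ('H'): step: R->6, L=0; H->plug->H->R->H->L->F->refl->E->L'->D->R'->E->plug->E
Char 7 ('A'): step: R->7, L=0; A->plug->A->R->H->L->F->refl->E->L'->D->R'->F->plug->F

F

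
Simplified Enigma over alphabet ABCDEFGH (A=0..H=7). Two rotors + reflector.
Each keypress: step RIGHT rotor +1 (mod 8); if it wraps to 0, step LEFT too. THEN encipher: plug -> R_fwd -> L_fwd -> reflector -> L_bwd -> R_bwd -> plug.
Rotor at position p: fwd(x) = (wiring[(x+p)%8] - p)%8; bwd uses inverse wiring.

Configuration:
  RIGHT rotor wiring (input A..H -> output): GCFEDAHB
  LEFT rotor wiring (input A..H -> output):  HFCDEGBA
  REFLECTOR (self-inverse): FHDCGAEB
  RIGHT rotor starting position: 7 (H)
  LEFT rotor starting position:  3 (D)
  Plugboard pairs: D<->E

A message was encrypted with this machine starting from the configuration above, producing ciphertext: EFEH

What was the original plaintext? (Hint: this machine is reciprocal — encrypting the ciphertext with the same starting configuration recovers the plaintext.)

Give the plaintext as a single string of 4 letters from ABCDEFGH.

Char 1 ('E'): step: R->0, L->4 (L advanced); E->plug->D->R->E->L->D->refl->C->L'->B->R'->H->plug->H
Char 2 ('F'): step: R->1, L=4; F->plug->F->R->G->L->G->refl->E->L'->D->R'->C->plug->C
Char 3 ('E'): step: R->2, L=4; E->plug->D->R->G->L->G->refl->E->L'->D->R'->A->plug->A
Char 4 ('H'): step: R->3, L=4; H->plug->H->R->C->L->F->refl->A->L'->A->R'->B->plug->B

Answer: HCAB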